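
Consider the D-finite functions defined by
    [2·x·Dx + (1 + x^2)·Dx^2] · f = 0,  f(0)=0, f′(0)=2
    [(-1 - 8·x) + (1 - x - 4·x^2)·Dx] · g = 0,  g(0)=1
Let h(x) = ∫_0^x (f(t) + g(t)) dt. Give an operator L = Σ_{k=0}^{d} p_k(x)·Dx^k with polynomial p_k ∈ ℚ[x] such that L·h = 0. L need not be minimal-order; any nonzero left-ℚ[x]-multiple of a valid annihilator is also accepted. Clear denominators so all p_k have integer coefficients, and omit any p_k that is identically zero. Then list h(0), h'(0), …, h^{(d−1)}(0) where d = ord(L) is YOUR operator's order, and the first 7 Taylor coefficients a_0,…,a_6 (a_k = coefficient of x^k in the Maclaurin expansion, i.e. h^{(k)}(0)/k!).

f: a_k = 0, 2, 0, -2/3, 0, 2/5, 0, …
g: a_k = 1, 1, 5, 9, 29, 65, 181, …
f+g: L₀ = lclm(L_f,L_g), ord ≤ 2+1.
h=∫h₀ ⇒ L = L₀·Dx.
L = (10 - 40·x - 478·x^2 - 864·x^3 - 2496·x^4 - 384·x^6)·Dx^2 + (-28 - 246·x - 316·x^2 - 1182·x^3 - 752·x^4 - 2048·x^5 - 48·x^6 - 384·x^7)·Dx^3 + (5 + 8·x + 32·x^2 - 104·x^3 - 197·x^4 - 128·x^5 - 288·x^6 - 16·x^7 - 64·x^8)·Dx^4  (order 4).
h: a_k = 0, 1, 3/2, 5/3, 25/12, 29/5, 109/10, …
ICs: h(0) = 0, h′(0) = 1, h′′(0) = 3, h′′′(0) = 10.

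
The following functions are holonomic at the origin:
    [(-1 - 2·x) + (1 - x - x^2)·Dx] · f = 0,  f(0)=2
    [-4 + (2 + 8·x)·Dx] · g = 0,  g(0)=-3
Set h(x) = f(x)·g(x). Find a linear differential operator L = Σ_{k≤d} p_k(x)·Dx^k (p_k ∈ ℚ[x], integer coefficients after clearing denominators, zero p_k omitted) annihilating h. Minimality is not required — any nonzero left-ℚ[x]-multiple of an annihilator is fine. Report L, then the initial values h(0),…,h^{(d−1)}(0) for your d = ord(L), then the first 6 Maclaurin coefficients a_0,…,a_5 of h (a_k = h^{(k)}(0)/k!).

L = (3 + 4·x + 6·x^2) + (-1 - 3·x + 5·x^2 + 4·x^3)·Dx  (order 1).
h: a_k = -6, -18, -12, -54, -6, -228, …
ICs: h(0) = -6.

f: a_k = 2, 2, 4, 6, 10, 16, …
g: a_k = -3, -6, 6, -12, 30, -84, …
h₀=f·g: eliminate ⇒ L₀, order ≤ 1·1.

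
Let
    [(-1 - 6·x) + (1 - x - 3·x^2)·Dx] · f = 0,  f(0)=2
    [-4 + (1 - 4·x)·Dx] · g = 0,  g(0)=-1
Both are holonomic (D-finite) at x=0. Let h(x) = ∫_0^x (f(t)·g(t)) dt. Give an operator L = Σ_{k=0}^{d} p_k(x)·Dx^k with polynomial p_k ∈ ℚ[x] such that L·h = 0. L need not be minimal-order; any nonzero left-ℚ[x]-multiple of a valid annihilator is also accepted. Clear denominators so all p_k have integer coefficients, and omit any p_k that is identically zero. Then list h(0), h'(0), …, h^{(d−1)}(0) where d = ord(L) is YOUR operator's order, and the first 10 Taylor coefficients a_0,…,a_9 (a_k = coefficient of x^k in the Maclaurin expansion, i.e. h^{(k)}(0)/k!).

f: a_k = 2, 2, 8, 14, 38, 80, 194, 434, 1016, 2318, …
g: a_k = -1, -4, -16, -64, -256, -1024, -4096, -16384, -65536, -262144, …
f·g: L₀ = L_f ⊗_s L_g, ord ≤ 1·1.
h=∫₀ˣh₀: take L = L₀·Dx.
L = (-5 + 2·x + 36·x^2)·Dx + (1 - 5·x + x^2 + 12·x^3)·Dx^2  (order 2).
h: a_k = 0, -2, -5, -16, -103/2, -862/5, -588, -14306/7, -28829/4, -77216/3, …
ICs: h(0) = 0, h′(0) = -2.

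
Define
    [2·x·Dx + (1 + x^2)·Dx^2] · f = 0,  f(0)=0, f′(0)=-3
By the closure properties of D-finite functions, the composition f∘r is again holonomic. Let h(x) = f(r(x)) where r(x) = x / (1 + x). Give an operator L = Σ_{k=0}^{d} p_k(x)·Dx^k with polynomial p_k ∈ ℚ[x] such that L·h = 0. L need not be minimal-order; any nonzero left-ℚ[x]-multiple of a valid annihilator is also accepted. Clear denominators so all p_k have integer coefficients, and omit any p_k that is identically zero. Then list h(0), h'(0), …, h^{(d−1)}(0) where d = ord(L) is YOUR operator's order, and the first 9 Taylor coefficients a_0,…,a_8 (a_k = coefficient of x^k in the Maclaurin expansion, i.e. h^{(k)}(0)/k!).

L = (2 + 4·x)·Dx + (1 + 2·x + 2·x^2)·Dx^2  (order 2).
h: a_k = 0, -3, 3, -2, 0, 12/5, -4, 24/7, 0, …
ICs: h(0) = 0, h′(0) = -3.

f: a_k = 0, -3, 0, 1, 0, -3/5, 0, 3/7, 0, …
f∘r: x↦r, Dx↦Dx/r' in L_f ⇒ L₀.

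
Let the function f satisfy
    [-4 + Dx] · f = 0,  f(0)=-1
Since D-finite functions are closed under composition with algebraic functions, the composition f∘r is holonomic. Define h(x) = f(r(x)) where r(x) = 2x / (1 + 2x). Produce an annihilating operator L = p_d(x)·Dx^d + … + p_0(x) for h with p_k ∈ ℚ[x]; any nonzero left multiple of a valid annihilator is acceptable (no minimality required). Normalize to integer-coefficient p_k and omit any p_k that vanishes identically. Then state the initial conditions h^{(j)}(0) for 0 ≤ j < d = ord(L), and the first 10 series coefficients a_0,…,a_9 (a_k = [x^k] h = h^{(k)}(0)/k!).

L = -8 + (1 + 4·x + 4·x^2)·Dx  (order 1).
h: a_k = -1, -8, -16, 32/3, 64/3, -896/15, 2816/45, 8704/315, -80896/315, 1697792/2835, …
ICs: h(0) = -1.

f: a_k = -1, -4, -8, -32/3, -32/3, -128/15, -256/45, -1024/315, -512/315, -2048/2835, …
L₀ from L_f via x↦r, Dx↦r'^{-1}Dx.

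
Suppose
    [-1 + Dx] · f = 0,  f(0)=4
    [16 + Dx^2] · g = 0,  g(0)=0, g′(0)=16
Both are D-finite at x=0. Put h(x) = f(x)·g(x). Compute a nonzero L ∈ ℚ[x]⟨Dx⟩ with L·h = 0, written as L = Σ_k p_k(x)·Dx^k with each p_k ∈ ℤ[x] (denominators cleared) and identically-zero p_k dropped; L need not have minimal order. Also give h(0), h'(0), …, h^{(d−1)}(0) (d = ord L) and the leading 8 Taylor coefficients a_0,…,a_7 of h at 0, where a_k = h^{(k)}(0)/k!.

f: a_k = 4, 4, 2, 2/3, 1/6, 1/30, 1/180, 1/1260, …
g: a_k = 0, 16, 0, -128/3, 0, 512/15, 0, -4096/315, …
h₀=f·g: eliminate ⇒ L₀, order ≤ 1·2.
L = 17 - 2·Dx + Dx^2  (order 2).
h: a_k = 0, 64, 64, -416/3, -160, 808/15, 4888/45, 2908/315, …
ICs: h(0) = 0, h′(0) = 64.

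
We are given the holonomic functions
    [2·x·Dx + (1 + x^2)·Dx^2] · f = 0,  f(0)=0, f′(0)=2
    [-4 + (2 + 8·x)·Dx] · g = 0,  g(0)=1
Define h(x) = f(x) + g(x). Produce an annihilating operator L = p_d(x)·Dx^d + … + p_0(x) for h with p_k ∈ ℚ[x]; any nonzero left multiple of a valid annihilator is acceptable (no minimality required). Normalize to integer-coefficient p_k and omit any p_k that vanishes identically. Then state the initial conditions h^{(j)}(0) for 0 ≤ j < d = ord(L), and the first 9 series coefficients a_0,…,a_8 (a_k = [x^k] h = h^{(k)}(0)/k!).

f: a_k = 0, 2, 0, -2/3, 0, 2/5, 0, -2/7, 0, …
g: a_k = 1, 2, -2, 4, -10, 28, -84, 264, -858, …
f+g: L₀ = lclm(L_f,L_g), ord ≤ 2+1.
L = (-4 - 40·x + 12·x^2 + 24·x^3)·Dx + (-14 - 16·x - 50·x^2 + 48·x^3 + 84·x^4)·Dx^2 + (-2 - 6·x + 12·x^2 + 18·x^3 + 14·x^4 + 24·x^5)·Dx^3  (order 3).
h: a_k = 1, 4, -2, 10/3, -10, 142/5, -84, 1846/7, -858, …
ICs: h(0) = 1, h′(0) = 4, h′′(0) = -4.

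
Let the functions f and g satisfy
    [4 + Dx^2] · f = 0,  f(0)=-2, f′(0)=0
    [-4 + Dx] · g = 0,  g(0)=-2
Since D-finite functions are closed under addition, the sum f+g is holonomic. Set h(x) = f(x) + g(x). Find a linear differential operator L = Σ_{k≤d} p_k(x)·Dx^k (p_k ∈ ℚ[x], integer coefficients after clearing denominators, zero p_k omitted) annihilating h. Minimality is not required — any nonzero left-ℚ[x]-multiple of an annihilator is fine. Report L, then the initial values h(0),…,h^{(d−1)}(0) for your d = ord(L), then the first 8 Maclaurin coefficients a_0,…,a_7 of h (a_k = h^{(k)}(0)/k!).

f: a_k = -2, 0, 4, 0, -4/3, 0, 8/45, 0, …
g: a_k = -2, -8, -16, -64/3, -64/3, -256/15, -512/45, -2048/315, …
f+g: L₀ = lclm(L_f,L_g), ord ≤ 2+1.
L = -16 + 4·Dx - 4·Dx^2 + Dx^3  (order 3).
h: a_k = -4, -8, -12, -64/3, -68/3, -256/15, -56/5, -2048/315, …
ICs: h(0) = -4, h′(0) = -8, h′′(0) = -24.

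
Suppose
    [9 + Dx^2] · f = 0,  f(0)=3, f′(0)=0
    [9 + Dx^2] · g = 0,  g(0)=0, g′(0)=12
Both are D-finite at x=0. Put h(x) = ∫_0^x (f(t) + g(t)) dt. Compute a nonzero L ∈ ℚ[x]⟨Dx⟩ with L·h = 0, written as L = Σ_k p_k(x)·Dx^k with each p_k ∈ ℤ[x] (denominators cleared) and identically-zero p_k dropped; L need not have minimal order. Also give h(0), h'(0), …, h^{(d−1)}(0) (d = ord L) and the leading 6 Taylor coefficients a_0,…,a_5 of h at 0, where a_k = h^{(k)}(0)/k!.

f: a_k = 3, 0, -27/2, 0, 81/8, 0, …
g: a_k = 0, 12, 0, -18, 0, 81/10, …
Sum ⇒ L₀ = lclm(L_f,L_g) in ℚ(x)⟨Dx⟩.
∫: right-multiply L₀ by Dx.
L = 9·Dx + Dx^3  (order 3).
h: a_k = 0, 3, 6, -9/2, -9/2, 81/40, …
ICs: h(0) = 0, h′(0) = 3, h′′(0) = 12.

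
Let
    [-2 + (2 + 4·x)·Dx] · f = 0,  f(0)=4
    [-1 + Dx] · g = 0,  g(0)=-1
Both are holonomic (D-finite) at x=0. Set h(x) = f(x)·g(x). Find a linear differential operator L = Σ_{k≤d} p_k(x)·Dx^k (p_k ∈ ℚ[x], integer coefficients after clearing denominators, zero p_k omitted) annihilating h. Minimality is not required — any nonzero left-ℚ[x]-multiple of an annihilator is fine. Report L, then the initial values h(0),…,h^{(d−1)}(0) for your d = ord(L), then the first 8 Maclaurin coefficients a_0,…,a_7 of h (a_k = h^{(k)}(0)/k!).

f: a_k = 4, 4, -2, 2, -5/2, 7/2, -21/4, 33/4, …
g: a_k = -1, -1, -1/2, -1/6, -1/24, -1/120, -1/720, -1/5040, …
h₀=f·g: eliminate ⇒ L₀, order ≤ 1·1.
L = (-2 - 2·x) + (1 + 2·x)·Dx  (order 1).
h: a_k = -4, -8, -4, -8/3, 2/3, -28/15, 122/45, -1388/315, …
ICs: h(0) = -4.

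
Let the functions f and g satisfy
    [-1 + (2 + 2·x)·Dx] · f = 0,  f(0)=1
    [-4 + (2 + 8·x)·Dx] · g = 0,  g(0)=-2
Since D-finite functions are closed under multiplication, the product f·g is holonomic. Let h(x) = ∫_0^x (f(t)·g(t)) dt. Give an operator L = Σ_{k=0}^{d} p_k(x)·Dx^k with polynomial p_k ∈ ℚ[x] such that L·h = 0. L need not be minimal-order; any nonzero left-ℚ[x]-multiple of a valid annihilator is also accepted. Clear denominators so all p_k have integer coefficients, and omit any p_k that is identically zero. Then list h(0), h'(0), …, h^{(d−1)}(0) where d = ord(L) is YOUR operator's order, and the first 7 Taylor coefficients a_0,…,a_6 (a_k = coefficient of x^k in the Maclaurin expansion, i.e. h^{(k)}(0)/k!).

f: a_k = 1, 1/2, -1/8, 1/16, -5/128, 7/256, -21/1024, …
g: a_k = -2, -4, 4, -8, 20, -56, 168, …
L₀ := L_f ⊗_s L_g (sym. prod.), ord ≤ 1.
h=∫₀ˣh₀: take L = L₀·Dx.
L = (-5 - 8·x)·Dx + (2 + 10·x + 8·x^2)·Dx^2  (order 2).
h: a_k = 0, -2, -5/2, 3/4, -45/32, 981/320, -1905/256, …
ICs: h(0) = 0, h′(0) = -2.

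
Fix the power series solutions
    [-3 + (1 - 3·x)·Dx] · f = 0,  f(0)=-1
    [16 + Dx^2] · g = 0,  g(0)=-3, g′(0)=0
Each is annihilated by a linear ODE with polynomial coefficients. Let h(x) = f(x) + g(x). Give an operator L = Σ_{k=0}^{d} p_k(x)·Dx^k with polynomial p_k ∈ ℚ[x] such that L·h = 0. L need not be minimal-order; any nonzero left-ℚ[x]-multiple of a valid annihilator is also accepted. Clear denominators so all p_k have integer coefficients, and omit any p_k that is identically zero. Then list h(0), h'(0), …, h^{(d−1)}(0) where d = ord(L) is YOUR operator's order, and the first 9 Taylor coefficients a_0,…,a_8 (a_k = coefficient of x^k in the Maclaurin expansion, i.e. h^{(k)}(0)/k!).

L = (1680 - 2304·x + 3456·x^2) + (-272 + 1584·x - 3456·x^2 + 3456·x^3)·Dx + (105 - 144·x + 216·x^2)·Dx^2 + (-17 + 99·x - 216·x^2 + 216·x^3)·Dx^3  (order 3).
h: a_k = -4, -3, 15, -27, -113, -243, -10679/15, -2187, -689417/105, …
ICs: h(0) = -4, h′(0) = -3, h′′(0) = 30.

f: a_k = -1, -3, -9, -27, -81, -243, -729, -2187, -6561, …
g: a_k = -3, 0, 24, 0, -32, 0, 256/15, 0, -512/105, …
h₀=f+g: left-lcm gives L₀, ord ≤ 3.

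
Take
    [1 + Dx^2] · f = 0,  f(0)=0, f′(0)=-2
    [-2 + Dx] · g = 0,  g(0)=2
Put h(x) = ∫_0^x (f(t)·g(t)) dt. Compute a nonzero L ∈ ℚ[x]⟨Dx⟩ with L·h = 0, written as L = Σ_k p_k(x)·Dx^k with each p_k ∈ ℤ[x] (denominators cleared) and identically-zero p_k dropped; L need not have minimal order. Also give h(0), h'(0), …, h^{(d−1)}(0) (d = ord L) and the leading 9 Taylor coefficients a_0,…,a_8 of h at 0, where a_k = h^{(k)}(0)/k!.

L = 5·Dx - 4·Dx^2 + Dx^3  (order 3).
h: a_k = 0, 0, -2, -8/3, -11/6, -4/5, -41/180, -11/315, 29/10080, …
ICs: h(0) = 0, h′(0) = 0, h′′(0) = -4.

f: a_k = 0, -2, 0, 1/3, 0, -1/60, 0, 1/2520, 0, …
g: a_k = 2, 4, 4, 8/3, 4/3, 8/15, 8/45, 16/315, 4/315, …
h₀=f·g: eliminate ⇒ L₀, order ≤ 2·1.
∫: right-multiply L₀ by Dx.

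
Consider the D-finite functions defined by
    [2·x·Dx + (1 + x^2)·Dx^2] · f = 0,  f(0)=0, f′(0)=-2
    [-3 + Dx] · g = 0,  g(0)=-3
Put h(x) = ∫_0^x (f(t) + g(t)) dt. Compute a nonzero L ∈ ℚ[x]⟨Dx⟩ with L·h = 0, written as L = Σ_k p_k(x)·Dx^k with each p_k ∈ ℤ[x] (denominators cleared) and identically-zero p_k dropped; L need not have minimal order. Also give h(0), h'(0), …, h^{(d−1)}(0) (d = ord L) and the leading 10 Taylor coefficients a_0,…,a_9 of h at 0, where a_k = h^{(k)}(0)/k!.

f: a_k = 0, -2, 0, 2/3, 0, -2/5, 0, 2/7, 0, -2/9, …
g: a_k = -3, -9, -27/2, -27/2, -81/8, -243/40, -243/80, -729/560, -2187/4480, -729/4480, …
Weyl lclm of L_f,L_g ⇒ L₀ (ord ≤ 3).
h=∫₀ˣh₀: take L = L₀·Dx.
L = (6 - 18·x - 18·x^2 - 18·x^3)·Dx^2 + (-11 - 12·x^2 - 9·x^4)·Dx^3 + (3 + 2·x + 6·x^2 + 2·x^3 + 3·x^4)·Dx^4  (order 4).
h: a_k = 0, -3, -11/2, -9/2, -77/24, -81/40, -259/240, -243/560, -569/4480, -243/4480, …
ICs: h(0) = 0, h′(0) = -3, h′′(0) = -11, h′′′(0) = -27.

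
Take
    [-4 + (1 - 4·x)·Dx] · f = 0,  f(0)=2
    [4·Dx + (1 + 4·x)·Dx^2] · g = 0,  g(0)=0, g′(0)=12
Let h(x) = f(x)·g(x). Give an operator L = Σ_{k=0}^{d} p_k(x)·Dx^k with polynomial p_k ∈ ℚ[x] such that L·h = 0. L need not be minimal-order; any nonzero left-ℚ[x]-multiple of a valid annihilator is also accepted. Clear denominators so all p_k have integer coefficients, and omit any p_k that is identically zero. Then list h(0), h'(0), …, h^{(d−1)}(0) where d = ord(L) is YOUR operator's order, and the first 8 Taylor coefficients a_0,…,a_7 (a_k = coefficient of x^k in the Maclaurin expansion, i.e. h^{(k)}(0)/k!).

f: a_k = 2, 8, 32, 128, 512, 2048, 8192, 32768, …
g: a_k = 0, 12, -24, 64, -192, 3072/5, -2048, 49152/7, …
Product ⇒ symmetric product L₀, ord ≤ 2.
L = 16 + (4 + 48·x)·Dx + (-1 + 16·x^2)·Dx^2  (order 2).
h: a_k = 0, 24, 48, 320, 896, 24064/5, 75776/5, 2613248/35, …
ICs: h(0) = 0, h′(0) = 24.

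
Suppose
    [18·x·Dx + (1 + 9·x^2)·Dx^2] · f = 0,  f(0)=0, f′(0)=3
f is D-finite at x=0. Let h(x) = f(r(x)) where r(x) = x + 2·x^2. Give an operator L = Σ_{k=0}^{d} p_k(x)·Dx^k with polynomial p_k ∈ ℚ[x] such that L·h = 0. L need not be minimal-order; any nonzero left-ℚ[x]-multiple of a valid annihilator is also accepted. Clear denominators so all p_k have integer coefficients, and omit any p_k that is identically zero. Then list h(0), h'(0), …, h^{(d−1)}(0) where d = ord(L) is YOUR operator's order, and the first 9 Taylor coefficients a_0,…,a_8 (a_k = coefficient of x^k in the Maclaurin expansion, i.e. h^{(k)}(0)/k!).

f: a_k = 0, 3, 0, -9, 0, 243/5, 0, -2187/7, 0, …
Substitute x→r, Dx→(1/r')Dx; clear ⇒ L₀.
L = (-4 + 18·x + 144·x^2 + 432·x^3 + 432·x^4)·Dx + (1 + 4·x + 9·x^2 + 72·x^3 + 180·x^4 + 144·x^5)·Dx^2  (order 2).
h: a_k = 0, 3, 6, -9, -54, -297/5, 414, 11421/7, -486, …
ICs: h(0) = 0, h′(0) = 3.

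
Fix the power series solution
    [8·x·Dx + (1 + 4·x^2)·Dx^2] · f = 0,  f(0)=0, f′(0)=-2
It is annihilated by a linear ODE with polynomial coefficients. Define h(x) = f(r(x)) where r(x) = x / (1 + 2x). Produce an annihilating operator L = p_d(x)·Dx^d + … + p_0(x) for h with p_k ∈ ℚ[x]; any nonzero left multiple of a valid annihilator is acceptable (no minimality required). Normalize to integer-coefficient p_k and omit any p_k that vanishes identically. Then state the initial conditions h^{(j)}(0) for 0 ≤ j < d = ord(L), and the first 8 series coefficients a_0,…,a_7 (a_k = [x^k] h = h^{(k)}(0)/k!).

L = (4 + 16·x)·Dx + (1 + 4·x + 8·x^2)·Dx^2  (order 2).
h: a_k = 0, -2, 4, -16/3, 0, 128/5, -256/3, 1024/7, …
ICs: h(0) = 0, h′(0) = -2.

f: a_k = 0, -2, 0, 8/3, 0, -32/5, 0, 128/7, …
Change of var in L_f (x↦r) gives L₀.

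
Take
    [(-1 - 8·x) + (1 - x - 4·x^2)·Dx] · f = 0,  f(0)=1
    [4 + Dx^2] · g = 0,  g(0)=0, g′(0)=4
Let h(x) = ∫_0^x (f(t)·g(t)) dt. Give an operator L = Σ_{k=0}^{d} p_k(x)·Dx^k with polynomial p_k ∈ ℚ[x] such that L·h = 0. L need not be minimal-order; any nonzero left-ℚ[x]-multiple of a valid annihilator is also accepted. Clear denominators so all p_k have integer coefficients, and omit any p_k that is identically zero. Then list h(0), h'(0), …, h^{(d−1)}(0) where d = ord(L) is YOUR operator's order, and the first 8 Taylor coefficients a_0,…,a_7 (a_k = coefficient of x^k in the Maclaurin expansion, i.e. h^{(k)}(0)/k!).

f: a_k = 1, 1, 5, 9, 29, 65, 181, 441, …
g: a_k = 0, 4, 0, -8/3, 0, 8/15, 0, -16/315, …
f·g: L₀ = L_f ⊗_s L_g, ord ≤ 1·2.
h=∫₀ˣh₀: take L = L₀·Dx.
L = (4 + 4·x + 16·x^2)·Dx + (2 + 16·x)·Dx^2 + (-1 + x + 4·x^2)·Dx^3  (order 3).
h: a_k = 0, 0, 2, 4/3, 13/3, 20/3, 86/5, 3548/105, …
ICs: h(0) = 0, h′(0) = 0, h′′(0) = 4.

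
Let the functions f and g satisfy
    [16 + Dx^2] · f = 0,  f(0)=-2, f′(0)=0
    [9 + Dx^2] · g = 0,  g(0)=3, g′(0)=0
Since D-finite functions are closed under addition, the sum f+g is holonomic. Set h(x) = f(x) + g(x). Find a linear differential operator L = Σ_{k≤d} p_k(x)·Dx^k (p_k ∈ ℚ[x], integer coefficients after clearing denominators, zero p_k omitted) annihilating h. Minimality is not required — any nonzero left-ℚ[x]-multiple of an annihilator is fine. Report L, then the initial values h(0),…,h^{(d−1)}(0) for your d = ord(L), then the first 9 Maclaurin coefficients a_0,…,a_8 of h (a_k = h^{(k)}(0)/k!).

f: a_k = -2, 0, 16, 0, -64/3, 0, 512/45, 0, -1024/315, …
g: a_k = 3, 0, -27/2, 0, 81/8, 0, -243/80, 0, 2187/4480, …
Weyl lclm of L_f,L_g ⇒ L₀ (ord ≤ 4).
L = 144 + 25·Dx^2 + Dx^4  (order 4).
h: a_k = 1, 0, 5/2, 0, -269/24, 0, 1201/144, 0, -111389/40320, …
ICs: h(0) = 1, h′(0) = 0, h′′(0) = 5, h′′′(0) = 0.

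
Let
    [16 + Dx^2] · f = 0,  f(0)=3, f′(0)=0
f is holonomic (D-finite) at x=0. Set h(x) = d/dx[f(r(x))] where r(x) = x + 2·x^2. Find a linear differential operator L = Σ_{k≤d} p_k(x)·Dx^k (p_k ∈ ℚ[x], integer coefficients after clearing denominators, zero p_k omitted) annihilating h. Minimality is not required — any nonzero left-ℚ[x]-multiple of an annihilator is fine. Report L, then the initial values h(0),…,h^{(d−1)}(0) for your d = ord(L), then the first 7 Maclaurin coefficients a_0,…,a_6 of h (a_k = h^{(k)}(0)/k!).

L = (64 + 256·x + 1536·x^2 + 4096·x^3 + 4096·x^4) + (-12 - 48·x)·Dx + (1 + 8·x + 16·x^2)·Dx^2  (order 2).
h: a_k = 0, -48, -288, -256, 1280, 22528/5, 28672/5, …
ICs: h(0) = 0, h′(0) = -48.

f: a_k = 3, 0, -24, 0, 32, 0, -256/15, …
Substitute x→r, Dx→(1/r')Dx; clear ⇒ L₀.
Differentiate: ansatz ord ≤ ord L₀ ⇒ L.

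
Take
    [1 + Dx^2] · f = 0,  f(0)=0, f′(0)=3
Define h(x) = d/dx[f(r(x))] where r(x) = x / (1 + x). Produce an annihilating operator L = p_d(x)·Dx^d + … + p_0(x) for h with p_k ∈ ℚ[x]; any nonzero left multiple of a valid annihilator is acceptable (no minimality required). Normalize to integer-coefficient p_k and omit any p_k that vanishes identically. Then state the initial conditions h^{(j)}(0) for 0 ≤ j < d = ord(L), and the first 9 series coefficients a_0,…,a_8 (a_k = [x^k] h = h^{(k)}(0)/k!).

f: a_k = 0, 3, 0, -1/2, 0, 1/40, 0, -1/1680, 0, …
f∘r: x↦r, Dx↦Dx/r' in L_f ⇒ L₀.
Derive L from L₀ (diff closure).
L = (7 + 12·x + 6·x^2) + (6 + 18·x + 18·x^2 + 6·x^3)·Dx + (1 + 4·x + 6·x^2 + 4·x^3 + x^4)·Dx^2  (order 2).
h: a_k = 3, -6, 15/2, -6, 1/8, 45/4, -6931/240, 1591/30, -224179/2688, …
ICs: h(0) = 3, h′(0) = -6.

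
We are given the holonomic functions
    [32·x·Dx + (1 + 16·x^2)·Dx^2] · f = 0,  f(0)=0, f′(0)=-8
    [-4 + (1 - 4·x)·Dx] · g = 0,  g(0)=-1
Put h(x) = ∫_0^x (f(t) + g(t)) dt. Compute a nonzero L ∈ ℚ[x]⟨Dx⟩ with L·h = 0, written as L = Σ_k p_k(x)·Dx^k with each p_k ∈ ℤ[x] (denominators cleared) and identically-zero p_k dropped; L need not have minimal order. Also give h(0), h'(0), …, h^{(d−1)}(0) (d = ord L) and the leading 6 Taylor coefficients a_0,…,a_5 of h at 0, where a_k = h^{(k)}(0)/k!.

L = (32 - 512·x - 1536·x^2)·Dx^2 + (-16 + 32·x - 256·x^2 - 1536·x^3)·Dx^3 + (1 - 256·x^4)·Dx^4  (order 4).
h: a_k = 0, -1, -6, -16/3, -16/3, -256/5, …
ICs: h(0) = 0, h′(0) = -1, h′′(0) = -12, h′′′(0) = -32.

f: a_k = 0, -8, 0, 128/3, 0, -2048/5, …
g: a_k = -1, -4, -16, -64, -256, -1024, …
f+g: L₀ = lclm(L_f,L_g), ord ≤ 2+1.
h=∫₀ˣh₀: take L = L₀·Dx.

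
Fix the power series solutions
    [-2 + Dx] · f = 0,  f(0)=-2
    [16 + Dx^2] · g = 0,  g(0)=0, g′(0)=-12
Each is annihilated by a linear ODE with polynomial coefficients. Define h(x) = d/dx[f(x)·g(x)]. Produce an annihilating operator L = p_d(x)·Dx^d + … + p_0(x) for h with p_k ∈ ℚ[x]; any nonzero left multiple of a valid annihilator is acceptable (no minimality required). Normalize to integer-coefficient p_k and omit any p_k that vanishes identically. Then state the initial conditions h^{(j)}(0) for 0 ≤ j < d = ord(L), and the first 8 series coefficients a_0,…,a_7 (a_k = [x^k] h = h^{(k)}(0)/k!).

f: a_k = -2, -4, -4, -8/3, -4/3, -8/15, -8/45, -16/315, …
g: a_k = 0, -12, 0, 32, 0, -128/5, 0, 1024/105, …
L₀ := L_f ⊗_s L_g (sym. prod.), ord ≤ 2.
Derive L from L₀ (diff closure).
L = 20 - 4·Dx + Dx^2  (order 2).
h: a_k = 24, 96, -48, -384, -304, 704/5, 4448/15, 512/5, …
ICs: h(0) = 24, h′(0) = 96.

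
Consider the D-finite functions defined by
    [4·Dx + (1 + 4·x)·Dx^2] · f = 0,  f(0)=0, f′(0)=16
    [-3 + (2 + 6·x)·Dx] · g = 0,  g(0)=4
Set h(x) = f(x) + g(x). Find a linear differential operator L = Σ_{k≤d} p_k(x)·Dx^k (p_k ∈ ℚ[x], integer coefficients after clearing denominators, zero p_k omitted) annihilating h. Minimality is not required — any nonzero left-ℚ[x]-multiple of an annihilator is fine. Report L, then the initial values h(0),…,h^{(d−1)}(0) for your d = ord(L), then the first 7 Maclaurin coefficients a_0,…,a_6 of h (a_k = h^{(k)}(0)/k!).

f: a_k = 0, 16, -32, 256/3, -256, 4096/5, -8192/3, …
g: a_k = 4, 6, -9/2, 27/4, -405/32, 1701/64, -15309/256, …
L₀ := lclm(L_f,L_g); ord L₀ ≤ 2+1.
L = (84 + 144·x)·Dx + (101 + 552·x + 720·x^2)·Dx^2 + (10 + 94·x + 288·x^2 + 288·x^3)·Dx^3  (order 3).
h: a_k = 4, 22, -73/2, 1105/12, -8597/32, 270649/320, -2143079/768, …
ICs: h(0) = 4, h′(0) = 22, h′′(0) = -73.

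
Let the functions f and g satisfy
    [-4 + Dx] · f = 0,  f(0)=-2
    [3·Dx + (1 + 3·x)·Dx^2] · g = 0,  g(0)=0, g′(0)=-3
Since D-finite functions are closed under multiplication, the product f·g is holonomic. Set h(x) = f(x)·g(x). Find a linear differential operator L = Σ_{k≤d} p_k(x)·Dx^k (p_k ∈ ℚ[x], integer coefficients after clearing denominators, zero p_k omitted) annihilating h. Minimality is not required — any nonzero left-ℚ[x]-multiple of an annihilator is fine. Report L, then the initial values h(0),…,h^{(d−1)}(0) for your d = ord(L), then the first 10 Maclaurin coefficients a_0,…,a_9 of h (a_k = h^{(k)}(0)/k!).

L = (4 + 48·x) + (-5 - 24·x)·Dx + (1 + 3·x)·Dx^2  (order 2).
h: a_k = 0, 6, 15, 30, 47/2, 236/5, -31, 15518/105, -21487/60, 20873/21, …
ICs: h(0) = 0, h′(0) = 6.

f: a_k = -2, -8, -16, -64/3, -64/3, -256/15, -512/45, -2048/315, -1024/315, -4096/2835, …
g: a_k = 0, -3, 9/2, -9, 81/4, -243/5, 243/2, -2187/7, 6561/8, -2187, …
f·g: L₀ = L_f ⊗_s L_g, ord ≤ 1·2.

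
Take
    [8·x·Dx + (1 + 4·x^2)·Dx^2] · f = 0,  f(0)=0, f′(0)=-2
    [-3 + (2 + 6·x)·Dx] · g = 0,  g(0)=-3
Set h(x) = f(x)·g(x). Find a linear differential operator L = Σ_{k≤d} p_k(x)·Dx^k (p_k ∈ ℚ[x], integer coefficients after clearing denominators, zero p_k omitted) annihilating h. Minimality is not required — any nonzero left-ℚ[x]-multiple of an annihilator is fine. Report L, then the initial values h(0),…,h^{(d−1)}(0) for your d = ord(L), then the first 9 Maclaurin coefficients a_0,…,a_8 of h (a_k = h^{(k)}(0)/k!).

L = (27 - 48·x - 36·x^2) + (-12 - 4·x + 144·x^2 + 144·x^3)·Dx + (4 + 24·x + 52·x^2 + 96·x^3 + 144·x^4)·Dx^2  (order 2).
h: a_k = 0, 6, 9, -59/4, -15/8, 2949/320, 35307/640, -2523957/17920, 3884931/35840, …
ICs: h(0) = 0, h′(0) = 6.

f: a_k = 0, -2, 0, 8/3, 0, -32/5, 0, 128/7, 0, …
g: a_k = -3, -9/2, 27/8, -81/16, 1215/128, -5103/256, 45927/1024, -216513/2048, 8444007/32768, …
L₀ := L_f ⊗_s L_g (sym. prod.), ord ≤ 2.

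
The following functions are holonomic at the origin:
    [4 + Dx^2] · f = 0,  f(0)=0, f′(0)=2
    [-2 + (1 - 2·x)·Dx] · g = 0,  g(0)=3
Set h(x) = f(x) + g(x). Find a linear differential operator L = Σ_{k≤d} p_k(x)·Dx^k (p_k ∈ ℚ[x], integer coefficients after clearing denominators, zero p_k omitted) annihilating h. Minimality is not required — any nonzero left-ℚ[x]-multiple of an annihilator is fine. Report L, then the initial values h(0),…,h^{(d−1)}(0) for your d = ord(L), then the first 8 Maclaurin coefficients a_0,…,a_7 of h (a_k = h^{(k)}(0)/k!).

L = (-56 + 32·x - 32·x^2) + (12 - 40·x + 48·x^2 - 32·x^3)·Dx + (-14 + 8·x - 8·x^2)·Dx^2 + (3 - 10·x + 12·x^2 - 8·x^3)·Dx^3  (order 3).
h: a_k = 3, 8, 12, 68/3, 48, 1444/15, 192, 120952/315, …
ICs: h(0) = 3, h′(0) = 8, h′′(0) = 24.

f: a_k = 0, 2, 0, -4/3, 0, 4/15, 0, -8/315, …
g: a_k = 3, 6, 12, 24, 48, 96, 192, 384, …
Sum ⇒ L₀ = lclm(L_f,L_g) in ℚ(x)⟨Dx⟩.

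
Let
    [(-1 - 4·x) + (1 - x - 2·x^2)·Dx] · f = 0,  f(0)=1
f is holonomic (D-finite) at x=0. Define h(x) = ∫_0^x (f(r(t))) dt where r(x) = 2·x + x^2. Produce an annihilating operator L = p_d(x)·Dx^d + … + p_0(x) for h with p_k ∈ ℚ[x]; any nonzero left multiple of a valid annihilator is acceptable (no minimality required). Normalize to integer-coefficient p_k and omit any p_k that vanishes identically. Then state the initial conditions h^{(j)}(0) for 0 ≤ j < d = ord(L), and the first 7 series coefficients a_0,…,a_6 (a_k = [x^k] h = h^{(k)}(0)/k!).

L = (2 + 16·x + 8·x^2)·Dx + (-1 + 3·x + 6·x^2 + 2·x^3)·Dx^2  (order 2).
h: a_k = 0, 1, 1, 13/3, 13, 239/5, 527/3, …
ICs: h(0) = 0, h′(0) = 1.

f: a_k = 1, 1, 3, 5, 11, 21, 43, …
Substitute x→r, Dx→(1/r')Dx; clear ⇒ L₀.
h=∫₀ˣh₀: take L = L₀·Dx.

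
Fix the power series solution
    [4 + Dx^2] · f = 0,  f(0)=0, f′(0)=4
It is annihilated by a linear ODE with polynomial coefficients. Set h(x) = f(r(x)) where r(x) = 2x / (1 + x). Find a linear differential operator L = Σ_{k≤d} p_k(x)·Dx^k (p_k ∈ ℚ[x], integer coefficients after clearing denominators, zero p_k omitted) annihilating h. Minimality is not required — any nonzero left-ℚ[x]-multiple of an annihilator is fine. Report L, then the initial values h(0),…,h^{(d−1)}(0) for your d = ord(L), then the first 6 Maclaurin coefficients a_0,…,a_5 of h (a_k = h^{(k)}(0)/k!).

L = 16 + (2 + 6·x + 6·x^2 + 2·x^3)·Dx + (1 + 4·x + 6·x^2 + 4·x^3 + x^4)·Dx^2  (order 2).
h: a_k = 0, 8, -8, -40/3, 56, -1544/15, …
ICs: h(0) = 0, h′(0) = 8.

f: a_k = 0, 4, 0, -8/3, 0, 8/15, …
f∘r: x↦r, Dx↦Dx/r' in L_f ⇒ L₀.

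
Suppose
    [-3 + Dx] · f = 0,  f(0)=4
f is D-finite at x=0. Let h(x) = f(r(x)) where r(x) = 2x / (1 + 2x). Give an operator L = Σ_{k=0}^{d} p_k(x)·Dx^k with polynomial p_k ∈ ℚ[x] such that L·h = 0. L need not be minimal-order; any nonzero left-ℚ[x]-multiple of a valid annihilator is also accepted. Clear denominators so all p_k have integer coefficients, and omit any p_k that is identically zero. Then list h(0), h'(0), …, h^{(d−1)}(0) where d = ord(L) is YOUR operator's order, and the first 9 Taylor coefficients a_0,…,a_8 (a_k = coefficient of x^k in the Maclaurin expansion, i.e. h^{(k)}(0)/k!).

L = -6 + (1 + 4·x + 4·x^2)·Dx  (order 1).
h: a_k = 4, 24, 24, -48, 24, 336/5, -1104/5, 13152/35, -12984/35, …
ICs: h(0) = 4.

f: a_k = 4, 12, 18, 18, 27/2, 81/10, 81/20, 243/140, 729/1120, …
L₀ from L_f via x↦r, Dx↦r'^{-1}Dx.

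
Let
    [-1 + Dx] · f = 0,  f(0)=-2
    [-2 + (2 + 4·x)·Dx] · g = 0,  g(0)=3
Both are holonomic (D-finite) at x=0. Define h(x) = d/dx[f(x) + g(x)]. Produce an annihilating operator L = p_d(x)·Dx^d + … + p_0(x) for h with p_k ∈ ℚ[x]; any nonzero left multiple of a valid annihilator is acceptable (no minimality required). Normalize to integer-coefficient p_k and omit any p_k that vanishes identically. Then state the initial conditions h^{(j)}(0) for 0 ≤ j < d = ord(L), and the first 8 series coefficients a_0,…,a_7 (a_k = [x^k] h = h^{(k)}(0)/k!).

f: a_k = -2, -2, -1, -1/3, -1/12, -1/60, -1/360, -1/2520, …
g: a_k = 3, 3, -3/2, 3/2, -15/8, 21/8, -63/16, 99/16, …
Weyl lclm of L_f,L_g ⇒ L₀ (ord ≤ 2).
Differentiate: ansatz ord ≤ ord L₀ ⇒ L.
L = (-2 - x) + (1 - 2·x - 2·x^2)·Dx + (1 + 3·x + 2·x^2)·Dx^2  (order 2).
h: a_k = 1, -5, 7/2, -47/6, 313/24, -2837/120, 31183/720, -405407/5040, …
ICs: h(0) = 1, h′(0) = -5.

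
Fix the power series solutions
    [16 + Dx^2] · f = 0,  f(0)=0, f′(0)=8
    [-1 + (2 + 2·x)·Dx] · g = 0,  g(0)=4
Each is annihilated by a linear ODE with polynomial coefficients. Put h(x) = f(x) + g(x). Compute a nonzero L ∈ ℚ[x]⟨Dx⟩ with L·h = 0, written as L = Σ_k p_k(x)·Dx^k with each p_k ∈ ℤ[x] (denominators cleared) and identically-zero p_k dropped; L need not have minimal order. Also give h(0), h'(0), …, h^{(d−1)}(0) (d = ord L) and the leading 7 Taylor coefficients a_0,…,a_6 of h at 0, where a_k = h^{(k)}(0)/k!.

L = (-1072 - 2048·x - 1024·x^2) + (2016 + 6112·x + 6144·x^2 + 2048·x^3)·Dx + (-67 - 128·x - 64·x^2)·Dx^2 + (126 + 382·x + 384·x^2 + 128·x^3)·Dx^3  (order 3).
h: a_k = 4, 10, -1/2, -253/12, -5/32, 16489/960, -21/256, …
ICs: h(0) = 4, h′(0) = 10, h′′(0) = -1.

f: a_k = 0, 8, 0, -64/3, 0, 256/15, 0, …
g: a_k = 4, 2, -1/2, 1/4, -5/32, 7/64, -21/256, …
Weyl lclm of L_f,L_g ⇒ L₀ (ord ≤ 3).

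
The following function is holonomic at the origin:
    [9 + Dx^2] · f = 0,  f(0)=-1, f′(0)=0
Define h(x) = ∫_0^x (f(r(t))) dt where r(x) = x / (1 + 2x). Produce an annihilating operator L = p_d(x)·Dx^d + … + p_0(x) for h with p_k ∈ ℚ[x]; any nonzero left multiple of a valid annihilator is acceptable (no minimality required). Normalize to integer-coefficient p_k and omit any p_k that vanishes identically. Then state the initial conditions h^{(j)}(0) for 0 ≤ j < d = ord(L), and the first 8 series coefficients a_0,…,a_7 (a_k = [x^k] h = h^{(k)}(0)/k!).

L = 9·Dx + (4 + 24·x + 48·x^2 + 32·x^3)·Dx^2 + (1 + 8·x + 24·x^2 + 32·x^3 + 16·x^4)·Dx^3  (order 3).
h: a_k = 0, -1, 0, 3/2, -9/2, 81/8, -39/2, 2583/80, …
ICs: h(0) = 0, h′(0) = -1, h′′(0) = 0.

f: a_k = -1, 0, 9/2, 0, -27/8, 0, 81/80, 0, …
Change of var in L_f (x↦r) gives L₀.
∫: right-multiply L₀ by Dx.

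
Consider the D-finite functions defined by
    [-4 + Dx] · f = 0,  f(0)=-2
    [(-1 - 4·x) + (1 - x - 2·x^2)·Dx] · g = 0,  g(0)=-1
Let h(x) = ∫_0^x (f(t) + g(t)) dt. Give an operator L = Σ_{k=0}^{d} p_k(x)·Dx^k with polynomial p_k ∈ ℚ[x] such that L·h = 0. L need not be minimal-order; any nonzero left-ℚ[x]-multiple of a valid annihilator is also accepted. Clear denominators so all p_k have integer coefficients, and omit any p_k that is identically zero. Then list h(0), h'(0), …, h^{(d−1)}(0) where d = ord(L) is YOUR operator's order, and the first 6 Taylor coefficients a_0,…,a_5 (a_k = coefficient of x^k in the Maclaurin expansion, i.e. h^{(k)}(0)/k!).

f: a_k = -2, -8, -16, -64/3, -64/3, -256/15, …
g: a_k = -1, -1, -3, -5, -11, -21, …
L₀ := lclm(L_f,L_g); ord L₀ ≤ 1+1.
∫: right-multiply L₀ by Dx.
L = (8 + 192·x^2 + 128·x^3)·Dx + (10 - 44·x - 72·x^2 + 64·x^3 + 64·x^4)·Dx^2 + (-3 + 11·x + 6·x^2 - 24·x^3 - 16·x^4)·Dx^3  (order 3).
h: a_k = 0, -3, -9/2, -19/3, -79/12, -97/15, …
ICs: h(0) = 0, h′(0) = -3, h′′(0) = -9.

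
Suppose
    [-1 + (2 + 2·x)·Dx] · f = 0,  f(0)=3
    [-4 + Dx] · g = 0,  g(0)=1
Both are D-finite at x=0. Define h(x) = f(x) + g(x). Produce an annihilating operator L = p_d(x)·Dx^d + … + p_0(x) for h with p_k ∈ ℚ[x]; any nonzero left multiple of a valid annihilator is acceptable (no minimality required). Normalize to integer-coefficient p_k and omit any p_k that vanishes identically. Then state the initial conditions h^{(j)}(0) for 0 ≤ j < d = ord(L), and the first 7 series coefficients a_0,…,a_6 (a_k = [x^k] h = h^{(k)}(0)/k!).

L = (36 + 32·x) + (-65 - 128·x - 64·x^2)·Dx + (14 + 30·x + 16·x^2)·Dx^2  (order 2).
h: a_k = 4, 11/2, 61/8, 521/48, 4051/384, 33083/3840, 259309/46080, …
ICs: h(0) = 4, h′(0) = 11/2.

f: a_k = 3, 3/2, -3/8, 3/16, -15/128, 21/256, -63/1024, …
g: a_k = 1, 4, 8, 32/3, 32/3, 128/15, 256/45, …
Weyl lclm of L_f,L_g ⇒ L₀ (ord ≤ 2).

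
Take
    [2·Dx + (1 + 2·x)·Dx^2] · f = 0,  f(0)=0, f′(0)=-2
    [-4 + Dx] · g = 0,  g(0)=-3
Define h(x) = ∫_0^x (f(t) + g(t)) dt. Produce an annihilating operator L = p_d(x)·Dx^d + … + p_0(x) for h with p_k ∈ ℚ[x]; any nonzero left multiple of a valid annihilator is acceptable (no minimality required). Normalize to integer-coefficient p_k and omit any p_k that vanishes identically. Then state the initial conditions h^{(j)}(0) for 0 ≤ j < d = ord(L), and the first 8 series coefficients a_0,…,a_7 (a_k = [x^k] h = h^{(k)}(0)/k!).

f: a_k = 0, -2, 2, -8/3, 4, -32/5, 32/3, -128/7, …
g: a_k = -3, -12, -24, -32, -32, -128/5, -256/15, -1024/105, …
f+g: L₀ = lclm(L_f,L_g), ord ≤ 2+1.
h=∫h₀ ⇒ L = L₀·Dx.
L = (-32 - 32·x)·Dx^2 + (-4 - 32·x - 32·x^2)·Dx^3 + (3 + 10·x + 8·x^2)·Dx^4  (order 4).
h: a_k = 0, -3, -7, -22/3, -26/3, -28/5, -16/3, -32/35, …
ICs: h(0) = 0, h′(0) = -3, h′′(0) = -14, h′′′(0) = -44.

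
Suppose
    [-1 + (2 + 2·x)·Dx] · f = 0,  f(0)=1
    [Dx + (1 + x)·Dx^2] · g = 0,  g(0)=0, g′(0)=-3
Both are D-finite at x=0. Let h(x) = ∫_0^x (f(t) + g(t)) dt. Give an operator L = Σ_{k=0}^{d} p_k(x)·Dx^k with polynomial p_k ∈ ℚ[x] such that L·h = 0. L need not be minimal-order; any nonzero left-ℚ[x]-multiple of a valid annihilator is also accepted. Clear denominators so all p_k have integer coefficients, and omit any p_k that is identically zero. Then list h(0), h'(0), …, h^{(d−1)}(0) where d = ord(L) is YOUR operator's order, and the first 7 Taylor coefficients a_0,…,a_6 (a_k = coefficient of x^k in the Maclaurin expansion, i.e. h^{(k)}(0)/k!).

f: a_k = 1, 1/2, -1/8, 1/16, -5/128, 7/256, -21/1024, …
g: a_k = 0, -3, 3/2, -1, 3/4, -3/5, 1/2, …
h₀=f+g: left-lcm gives L₀, ord ≤ 3.
∫: right-multiply L₀ by Dx.
L = Dx^2 + (5 + 5·x)·Dx^3 + (2 + 4·x + 2·x^2)·Dx^4  (order 4).
h: a_k = 0, 1, -5/4, 11/24, -15/64, 91/640, -733/7680, …
ICs: h(0) = 0, h′(0) = 1, h′′(0) = -5/2, h′′′(0) = 11/4.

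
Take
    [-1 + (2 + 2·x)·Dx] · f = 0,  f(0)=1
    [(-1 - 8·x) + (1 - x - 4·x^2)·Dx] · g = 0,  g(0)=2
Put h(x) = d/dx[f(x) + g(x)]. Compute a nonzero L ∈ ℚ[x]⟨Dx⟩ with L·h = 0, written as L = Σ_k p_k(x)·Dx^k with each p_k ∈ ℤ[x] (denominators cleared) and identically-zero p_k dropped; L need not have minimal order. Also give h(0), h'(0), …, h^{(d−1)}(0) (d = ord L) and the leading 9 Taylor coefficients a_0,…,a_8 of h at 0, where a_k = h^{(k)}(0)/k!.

f: a_k = 1, 1/2, -1/8, 1/16, -5/128, 7/256, -21/1024, 33/2048, -429/32768, …
g: a_k = 2, 2, 10, 18, 58, 130, 362, 882, 2330, …
L₀ := lclm(L_f,L_g); ord L₀ ≤ 1+1.
Differentiate: ansatz ord ≤ ord L₀ ⇒ L.
L = (-138 - 1110·x - 2208·x^2 - 3648·x^3 - 1920·x^4) + (-213 - 2334·x - 6429·x^2 - 12816·x^3 - 14352·x^4 - 5760·x^5)·Dx + (42 + 150·x + 246·x^2 - 598·x^3 - 2880·x^4 - 3424·x^5 - 1280·x^6)·Dx^2  (order 2).
h: a_k = 5/2, 79/4, 867/16, 7419/32, 166435/256, 1112001/512, 12644583/2048, 76349011/4096, 3455195427/65536, …
ICs: h(0) = 5/2, h′(0) = 79/4.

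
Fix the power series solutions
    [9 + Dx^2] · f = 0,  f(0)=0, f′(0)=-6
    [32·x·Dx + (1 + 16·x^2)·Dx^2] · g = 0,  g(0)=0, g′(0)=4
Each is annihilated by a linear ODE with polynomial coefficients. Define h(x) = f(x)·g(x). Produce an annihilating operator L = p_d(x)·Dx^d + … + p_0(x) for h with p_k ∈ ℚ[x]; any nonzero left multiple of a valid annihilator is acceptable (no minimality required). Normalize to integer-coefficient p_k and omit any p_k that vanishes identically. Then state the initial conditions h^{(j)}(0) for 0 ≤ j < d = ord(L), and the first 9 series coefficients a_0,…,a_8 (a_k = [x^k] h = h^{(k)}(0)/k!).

f: a_k = 0, -6, 0, 9, 0, -81/20, 0, 243/280, 0, …
g: a_k = 0, 4, 0, -64/3, 0, 1024/5, 0, -16384/7, 0, …
h₀=f·g: eliminate ⇒ L₀, order ≤ 2·2.
L = (16425 + 696384·x^2 + 2778624·x^4 + 11943936·x^6 + 47775744·x^8) + (23616·x + 543744·x^3 + 3981312·x^5 + 21233664·x^7)·Dx + (2050 + 87168·x^2 + 470016·x^4 + 2654208·x^6 + 10616832·x^8)·Dx^2 + (2624·x + 60416·x^3 + 442368·x^5 + 2359296·x^7)·Dx^3 + (25 + 1088·x^2 + 17920·x^4 + 147456·x^6 + 589824·x^8)·Dx^4  (order 4).
h: a_k = 0, 0, -24, 0, 164, 0, -1437, 0, 31953/2, …
ICs: h(0) = 0, h′(0) = 0, h′′(0) = -48, h′′′(0) = 0.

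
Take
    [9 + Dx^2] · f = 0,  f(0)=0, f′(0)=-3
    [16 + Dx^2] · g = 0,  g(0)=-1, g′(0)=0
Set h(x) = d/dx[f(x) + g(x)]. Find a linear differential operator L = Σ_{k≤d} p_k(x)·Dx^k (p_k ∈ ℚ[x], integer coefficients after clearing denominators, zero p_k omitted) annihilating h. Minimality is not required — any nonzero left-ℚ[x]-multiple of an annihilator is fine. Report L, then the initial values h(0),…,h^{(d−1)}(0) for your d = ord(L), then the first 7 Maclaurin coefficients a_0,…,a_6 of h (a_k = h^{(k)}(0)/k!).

L = 144 + 25·Dx^2 + Dx^4  (order 4).
h: a_k = -3, 16, 27/2, -128/3, -81/8, 512/15, 243/80, …
ICs: h(0) = -3, h′(0) = 16, h′′(0) = 27, h′′′(0) = -256.

f: a_k = 0, -3, 0, 9/2, 0, -81/40, 0, …
g: a_k = -1, 0, 8, 0, -32/3, 0, 256/45, …
L₀ := lclm(L_f,L_g); ord L₀ ≤ 2+2.
Derive L from L₀ (diff closure).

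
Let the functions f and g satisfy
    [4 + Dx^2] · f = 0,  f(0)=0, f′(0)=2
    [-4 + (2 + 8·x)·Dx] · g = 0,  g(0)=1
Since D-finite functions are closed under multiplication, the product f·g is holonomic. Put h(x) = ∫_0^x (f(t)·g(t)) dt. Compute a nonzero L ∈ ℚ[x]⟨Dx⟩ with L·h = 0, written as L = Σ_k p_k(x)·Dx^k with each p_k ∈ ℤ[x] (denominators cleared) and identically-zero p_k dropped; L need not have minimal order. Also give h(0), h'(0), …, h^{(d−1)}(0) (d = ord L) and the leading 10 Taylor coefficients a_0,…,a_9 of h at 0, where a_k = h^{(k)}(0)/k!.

L = (16 + 32·x + 64·x^2)·Dx + (-4 - 16·x)·Dx^2 + (1 + 8·x + 16·x^2)·Dx^3  (order 3).
h: a_k = 0, 0, 1, 4/3, -4/3, 16/15, -128/45, 256/35, -6112/315, 30976/567, …
ICs: h(0) = 0, h′(0) = 0, h′′(0) = 2.

f: a_k = 0, 2, 0, -4/3, 0, 4/15, 0, -8/315, 0, 4/2835, …
g: a_k = 1, 2, -2, 4, -10, 28, -84, 264, -858, 2860, …
h₀=f·g: eliminate ⇒ L₀, order ≤ 2·1.
h=∫₀ˣh₀: take L = L₀·Dx.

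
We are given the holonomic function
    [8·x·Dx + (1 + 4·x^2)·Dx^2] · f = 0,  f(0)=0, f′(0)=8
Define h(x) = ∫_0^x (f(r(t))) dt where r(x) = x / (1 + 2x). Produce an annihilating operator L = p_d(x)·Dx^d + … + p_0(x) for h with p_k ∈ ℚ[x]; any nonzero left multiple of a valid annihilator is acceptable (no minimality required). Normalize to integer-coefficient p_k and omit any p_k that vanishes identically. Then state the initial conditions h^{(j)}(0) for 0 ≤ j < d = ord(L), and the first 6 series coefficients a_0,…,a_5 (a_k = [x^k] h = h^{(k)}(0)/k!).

f: a_k = 0, 8, 0, -32/3, 0, 128/5, …
Substitute x→r, Dx→(1/r')Dx; clear ⇒ L₀.
Integrate: L := L₀·Dx.
L = (4 + 16·x)·Dx^2 + (1 + 4·x + 8·x^2)·Dx^3  (order 3).
h: a_k = 0, 0, 4, -16/3, 16/3, 0, …
ICs: h(0) = 0, h′(0) = 0, h′′(0) = 8.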